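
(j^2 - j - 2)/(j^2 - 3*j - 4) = (j - 2)/(j - 4)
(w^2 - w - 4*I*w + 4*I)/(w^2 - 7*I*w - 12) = (w - 1)/(w - 3*I)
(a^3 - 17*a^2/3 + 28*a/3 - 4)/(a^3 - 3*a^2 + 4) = (a^2 - 11*a/3 + 2)/(a^2 - a - 2)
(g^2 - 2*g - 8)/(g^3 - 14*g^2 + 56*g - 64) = (g + 2)/(g^2 - 10*g + 16)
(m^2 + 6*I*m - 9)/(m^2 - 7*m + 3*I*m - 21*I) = (m + 3*I)/(m - 7)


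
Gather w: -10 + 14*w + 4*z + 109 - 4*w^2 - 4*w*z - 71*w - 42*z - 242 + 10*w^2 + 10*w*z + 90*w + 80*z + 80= 6*w^2 + w*(6*z + 33) + 42*z - 63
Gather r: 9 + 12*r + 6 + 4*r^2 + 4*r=4*r^2 + 16*r + 15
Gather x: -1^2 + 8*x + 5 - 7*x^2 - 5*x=-7*x^2 + 3*x + 4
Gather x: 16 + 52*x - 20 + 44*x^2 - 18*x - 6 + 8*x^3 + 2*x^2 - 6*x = 8*x^3 + 46*x^2 + 28*x - 10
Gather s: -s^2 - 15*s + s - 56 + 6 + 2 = -s^2 - 14*s - 48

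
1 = 1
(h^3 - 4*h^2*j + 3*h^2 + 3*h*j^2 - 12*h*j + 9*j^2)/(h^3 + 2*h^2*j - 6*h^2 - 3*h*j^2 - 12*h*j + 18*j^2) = (h^2 - 3*h*j + 3*h - 9*j)/(h^2 + 3*h*j - 6*h - 18*j)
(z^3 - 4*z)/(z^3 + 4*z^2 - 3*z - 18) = z*(z + 2)/(z^2 + 6*z + 9)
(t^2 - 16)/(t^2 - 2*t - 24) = (t - 4)/(t - 6)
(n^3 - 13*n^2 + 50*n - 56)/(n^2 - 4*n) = n - 9 + 14/n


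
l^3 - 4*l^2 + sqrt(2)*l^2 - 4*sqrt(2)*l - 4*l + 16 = (l - 4)*(l - sqrt(2))*(l + 2*sqrt(2))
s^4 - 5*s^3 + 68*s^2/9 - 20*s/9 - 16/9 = (s - 2)^2*(s - 4/3)*(s + 1/3)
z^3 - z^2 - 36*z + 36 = (z - 6)*(z - 1)*(z + 6)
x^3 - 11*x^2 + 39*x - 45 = (x - 5)*(x - 3)^2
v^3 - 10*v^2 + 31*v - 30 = (v - 5)*(v - 3)*(v - 2)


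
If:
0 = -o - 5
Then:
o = -5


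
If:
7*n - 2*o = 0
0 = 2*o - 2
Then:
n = 2/7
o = 1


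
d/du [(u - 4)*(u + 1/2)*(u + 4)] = 3*u^2 + u - 16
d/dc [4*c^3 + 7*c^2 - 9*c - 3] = 12*c^2 + 14*c - 9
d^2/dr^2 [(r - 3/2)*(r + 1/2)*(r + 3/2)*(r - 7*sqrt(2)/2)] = 12*r^2 - 21*sqrt(2)*r + 3*r - 7*sqrt(2)/2 - 9/2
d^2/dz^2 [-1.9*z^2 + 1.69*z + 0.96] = -3.80000000000000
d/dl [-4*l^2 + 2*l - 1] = 2 - 8*l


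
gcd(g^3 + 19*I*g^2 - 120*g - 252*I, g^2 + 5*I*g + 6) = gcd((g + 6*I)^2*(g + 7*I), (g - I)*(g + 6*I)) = g + 6*I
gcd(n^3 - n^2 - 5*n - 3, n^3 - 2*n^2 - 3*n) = n^2 - 2*n - 3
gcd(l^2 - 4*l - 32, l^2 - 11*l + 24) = l - 8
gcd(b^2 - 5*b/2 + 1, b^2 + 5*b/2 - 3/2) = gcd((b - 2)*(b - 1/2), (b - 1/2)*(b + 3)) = b - 1/2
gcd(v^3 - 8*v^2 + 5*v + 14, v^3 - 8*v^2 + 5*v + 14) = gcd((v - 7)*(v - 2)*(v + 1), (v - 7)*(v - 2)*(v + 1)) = v^3 - 8*v^2 + 5*v + 14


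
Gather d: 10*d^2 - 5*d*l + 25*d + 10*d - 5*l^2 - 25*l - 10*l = 10*d^2 + d*(35 - 5*l) - 5*l^2 - 35*l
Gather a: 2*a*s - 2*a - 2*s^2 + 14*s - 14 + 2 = a*(2*s - 2) - 2*s^2 + 14*s - 12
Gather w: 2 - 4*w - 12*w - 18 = -16*w - 16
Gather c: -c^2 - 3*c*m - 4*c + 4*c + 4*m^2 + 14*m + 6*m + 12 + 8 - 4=-c^2 - 3*c*m + 4*m^2 + 20*m + 16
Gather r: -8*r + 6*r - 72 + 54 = -2*r - 18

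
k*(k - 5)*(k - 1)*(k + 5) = k^4 - k^3 - 25*k^2 + 25*k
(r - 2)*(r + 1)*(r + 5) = r^3 + 4*r^2 - 7*r - 10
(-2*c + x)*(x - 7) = -2*c*x + 14*c + x^2 - 7*x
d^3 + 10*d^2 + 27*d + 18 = (d + 1)*(d + 3)*(d + 6)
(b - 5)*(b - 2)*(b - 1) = b^3 - 8*b^2 + 17*b - 10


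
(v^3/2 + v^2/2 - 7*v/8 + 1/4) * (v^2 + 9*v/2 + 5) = v^5/2 + 11*v^4/4 + 31*v^3/8 - 19*v^2/16 - 13*v/4 + 5/4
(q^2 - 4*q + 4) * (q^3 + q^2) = q^5 - 3*q^4 + 4*q^2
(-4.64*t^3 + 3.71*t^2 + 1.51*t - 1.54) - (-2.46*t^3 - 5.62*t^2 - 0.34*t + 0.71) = -2.18*t^3 + 9.33*t^2 + 1.85*t - 2.25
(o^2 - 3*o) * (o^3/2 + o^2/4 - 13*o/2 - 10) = o^5/2 - 5*o^4/4 - 29*o^3/4 + 19*o^2/2 + 30*o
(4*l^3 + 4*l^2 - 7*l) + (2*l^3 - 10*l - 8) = 6*l^3 + 4*l^2 - 17*l - 8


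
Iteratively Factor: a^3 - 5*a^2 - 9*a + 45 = (a - 5)*(a^2 - 9) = (a - 5)*(a - 3)*(a + 3)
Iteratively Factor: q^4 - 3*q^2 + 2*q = (q)*(q^3 - 3*q + 2) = q*(q - 1)*(q^2 + q - 2) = q*(q - 1)*(q + 2)*(q - 1)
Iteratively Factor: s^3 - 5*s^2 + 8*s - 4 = (s - 2)*(s^2 - 3*s + 2) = (s - 2)^2*(s - 1)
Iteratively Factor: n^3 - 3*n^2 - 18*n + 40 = (n - 5)*(n^2 + 2*n - 8) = (n - 5)*(n - 2)*(n + 4)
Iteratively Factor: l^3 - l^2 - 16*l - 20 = (l + 2)*(l^2 - 3*l - 10) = (l - 5)*(l + 2)*(l + 2)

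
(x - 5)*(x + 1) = x^2 - 4*x - 5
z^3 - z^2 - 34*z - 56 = (z - 7)*(z + 2)*(z + 4)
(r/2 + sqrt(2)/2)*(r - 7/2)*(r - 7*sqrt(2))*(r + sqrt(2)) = r^4/2 - 5*sqrt(2)*r^3/2 - 7*r^3/4 - 13*r^2 + 35*sqrt(2)*r^2/4 - 7*sqrt(2)*r + 91*r/2 + 49*sqrt(2)/2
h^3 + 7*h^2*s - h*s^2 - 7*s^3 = (h - s)*(h + s)*(h + 7*s)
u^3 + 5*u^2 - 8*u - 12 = (u - 2)*(u + 1)*(u + 6)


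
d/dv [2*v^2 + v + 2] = 4*v + 1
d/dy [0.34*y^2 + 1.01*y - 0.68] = 0.68*y + 1.01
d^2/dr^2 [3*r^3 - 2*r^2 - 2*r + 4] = 18*r - 4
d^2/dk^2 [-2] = 0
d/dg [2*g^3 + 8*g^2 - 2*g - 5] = 6*g^2 + 16*g - 2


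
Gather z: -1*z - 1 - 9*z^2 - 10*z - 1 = -9*z^2 - 11*z - 2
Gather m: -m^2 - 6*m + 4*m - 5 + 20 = -m^2 - 2*m + 15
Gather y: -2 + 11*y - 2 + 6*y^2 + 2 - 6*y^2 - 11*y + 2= 0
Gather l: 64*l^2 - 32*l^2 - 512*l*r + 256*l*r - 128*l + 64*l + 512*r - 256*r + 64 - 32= 32*l^2 + l*(-256*r - 64) + 256*r + 32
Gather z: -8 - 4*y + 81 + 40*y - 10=36*y + 63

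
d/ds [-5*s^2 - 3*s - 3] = -10*s - 3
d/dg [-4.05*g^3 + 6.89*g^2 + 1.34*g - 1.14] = -12.15*g^2 + 13.78*g + 1.34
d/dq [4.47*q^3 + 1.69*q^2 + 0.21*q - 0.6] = 13.41*q^2 + 3.38*q + 0.21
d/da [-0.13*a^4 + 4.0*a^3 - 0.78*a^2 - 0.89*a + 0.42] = -0.52*a^3 + 12.0*a^2 - 1.56*a - 0.89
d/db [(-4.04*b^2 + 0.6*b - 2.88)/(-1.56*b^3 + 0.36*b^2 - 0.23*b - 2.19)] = (-6.3024*b^4 + 1.872*b^3 - 12.7652*b^2 + 19.7688*b - 1.9764)/(2.4336*b^6 - 1.1232*b^5 + 0.8472*b^4 + 6.6672*b^3 - 1.5239*b^2 + 1.0074*b + 4.7961)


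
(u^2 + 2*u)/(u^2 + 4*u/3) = 3*(u + 2)/(3*u + 4)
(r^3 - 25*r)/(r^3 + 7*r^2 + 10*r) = (r - 5)/(r + 2)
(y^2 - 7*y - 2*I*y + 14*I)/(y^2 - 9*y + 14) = (y - 2*I)/(y - 2)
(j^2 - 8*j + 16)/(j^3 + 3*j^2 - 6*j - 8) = (j^2 - 8*j + 16)/(j^3 + 3*j^2 - 6*j - 8)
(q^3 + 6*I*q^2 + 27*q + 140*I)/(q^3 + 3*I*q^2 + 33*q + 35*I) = (q + 4*I)/(q + I)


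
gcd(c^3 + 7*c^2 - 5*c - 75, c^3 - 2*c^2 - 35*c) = c + 5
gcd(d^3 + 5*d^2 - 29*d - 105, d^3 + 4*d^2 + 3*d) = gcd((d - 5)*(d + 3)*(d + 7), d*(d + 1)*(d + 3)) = d + 3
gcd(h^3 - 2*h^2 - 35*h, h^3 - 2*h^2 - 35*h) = h^3 - 2*h^2 - 35*h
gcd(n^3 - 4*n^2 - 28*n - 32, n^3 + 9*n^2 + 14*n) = n + 2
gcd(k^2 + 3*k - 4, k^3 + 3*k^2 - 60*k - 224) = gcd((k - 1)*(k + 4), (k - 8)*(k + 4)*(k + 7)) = k + 4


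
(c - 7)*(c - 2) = c^2 - 9*c + 14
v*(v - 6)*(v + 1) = v^3 - 5*v^2 - 6*v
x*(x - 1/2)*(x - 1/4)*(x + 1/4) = x^4 - x^3/2 - x^2/16 + x/32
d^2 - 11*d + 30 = (d - 6)*(d - 5)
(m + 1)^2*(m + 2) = m^3 + 4*m^2 + 5*m + 2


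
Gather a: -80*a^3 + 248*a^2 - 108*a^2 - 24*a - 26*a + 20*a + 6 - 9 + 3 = -80*a^3 + 140*a^2 - 30*a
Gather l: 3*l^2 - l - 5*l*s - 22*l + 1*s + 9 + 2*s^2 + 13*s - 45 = 3*l^2 + l*(-5*s - 23) + 2*s^2 + 14*s - 36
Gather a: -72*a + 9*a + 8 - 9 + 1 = -63*a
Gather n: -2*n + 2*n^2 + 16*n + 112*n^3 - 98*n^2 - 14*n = 112*n^3 - 96*n^2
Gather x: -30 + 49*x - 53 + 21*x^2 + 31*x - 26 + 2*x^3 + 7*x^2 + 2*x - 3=2*x^3 + 28*x^2 + 82*x - 112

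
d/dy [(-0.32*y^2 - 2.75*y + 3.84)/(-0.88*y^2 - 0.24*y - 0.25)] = (-2.3432*y^2 + 6.9184*y + 1.6091)/(0.7744*y^4 + 0.4224*y^3 + 0.4976*y^2 + 0.12*y + 0.0625)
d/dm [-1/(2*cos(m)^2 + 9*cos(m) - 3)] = -(4*cos(m) + 9)*sin(m)/(9*cos(m) + cos(2*m) - 2)^2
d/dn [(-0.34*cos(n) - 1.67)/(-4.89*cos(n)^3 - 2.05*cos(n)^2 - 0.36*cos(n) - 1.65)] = (3.3252*cos(n)^3 + 25.1959*cos(n)^2 + 6.847*cos(n) + 0.0401999999999999)*sin(n)/(23.9121*cos(n)^6 + 20.049*cos(n)^5 + 7.7233*cos(n)^4 + 17.613*cos(n)^3 + 6.8946*cos(n)^2 + 1.188*cos(n) + 2.7225)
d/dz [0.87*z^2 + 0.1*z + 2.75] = 1.74*z + 0.1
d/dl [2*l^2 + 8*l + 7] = 4*l + 8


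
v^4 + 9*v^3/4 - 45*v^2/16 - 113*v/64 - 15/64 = (v - 5/4)*(v + 1/4)^2*(v + 3)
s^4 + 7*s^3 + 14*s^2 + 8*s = s*(s + 1)*(s + 2)*(s + 4)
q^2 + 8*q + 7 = (q + 1)*(q + 7)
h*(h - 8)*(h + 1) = h^3 - 7*h^2 - 8*h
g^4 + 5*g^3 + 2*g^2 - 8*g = g*(g - 1)*(g + 2)*(g + 4)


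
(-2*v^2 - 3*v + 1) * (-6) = 12*v^2 + 18*v - 6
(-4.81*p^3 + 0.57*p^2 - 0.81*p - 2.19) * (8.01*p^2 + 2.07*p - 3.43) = -38.5281*p^5 - 5.391*p^4 + 11.1901*p^3 - 21.1737*p^2 - 1.755*p + 7.5117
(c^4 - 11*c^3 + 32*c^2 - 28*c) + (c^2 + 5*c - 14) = c^4 - 11*c^3 + 33*c^2 - 23*c - 14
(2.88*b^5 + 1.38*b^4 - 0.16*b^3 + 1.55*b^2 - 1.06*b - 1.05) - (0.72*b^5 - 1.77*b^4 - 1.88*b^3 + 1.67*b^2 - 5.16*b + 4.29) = 2.16*b^5 + 3.15*b^4 + 1.72*b^3 - 0.12*b^2 + 4.1*b - 5.34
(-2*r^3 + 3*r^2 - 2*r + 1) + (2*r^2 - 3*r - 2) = -2*r^3 + 5*r^2 - 5*r - 1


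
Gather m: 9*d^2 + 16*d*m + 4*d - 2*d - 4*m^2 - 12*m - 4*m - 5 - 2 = 9*d^2 + 2*d - 4*m^2 + m*(16*d - 16) - 7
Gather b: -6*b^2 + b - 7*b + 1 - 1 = -6*b^2 - 6*b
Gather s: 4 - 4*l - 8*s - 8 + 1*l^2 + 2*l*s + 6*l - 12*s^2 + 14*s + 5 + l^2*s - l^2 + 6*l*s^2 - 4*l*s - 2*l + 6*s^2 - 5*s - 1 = s^2*(6*l - 6) + s*(l^2 - 2*l + 1)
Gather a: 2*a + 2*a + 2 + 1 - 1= 4*a + 2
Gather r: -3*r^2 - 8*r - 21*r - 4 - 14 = -3*r^2 - 29*r - 18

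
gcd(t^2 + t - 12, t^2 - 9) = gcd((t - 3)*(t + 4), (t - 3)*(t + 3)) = t - 3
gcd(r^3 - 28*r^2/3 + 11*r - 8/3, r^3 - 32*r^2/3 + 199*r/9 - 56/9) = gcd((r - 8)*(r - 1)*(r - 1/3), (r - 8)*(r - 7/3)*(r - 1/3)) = r^2 - 25*r/3 + 8/3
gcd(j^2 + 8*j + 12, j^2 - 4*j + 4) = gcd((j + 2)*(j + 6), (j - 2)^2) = 1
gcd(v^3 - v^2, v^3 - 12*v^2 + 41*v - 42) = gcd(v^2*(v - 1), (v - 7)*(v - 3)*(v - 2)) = 1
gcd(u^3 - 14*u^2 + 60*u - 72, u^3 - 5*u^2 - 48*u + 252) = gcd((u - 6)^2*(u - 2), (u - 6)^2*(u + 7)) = u^2 - 12*u + 36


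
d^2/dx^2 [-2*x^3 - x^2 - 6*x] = -12*x - 2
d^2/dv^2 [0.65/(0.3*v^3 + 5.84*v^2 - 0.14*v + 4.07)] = (-(1.17*v + 7.592)*(0.3*v^3 + 5.84*v^2 - 0.14*v + 4.07) + 0.65*(0.9*v^2 + 11.68*v - 0.14)*(1.8*v^2 + 23.36*v - 0.28))/(0.3*v^3 + 5.84*v^2 - 0.14*v + 4.07)^3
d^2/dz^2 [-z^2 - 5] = -2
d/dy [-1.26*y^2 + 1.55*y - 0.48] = 1.55 - 2.52*y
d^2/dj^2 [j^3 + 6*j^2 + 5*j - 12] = 6*j + 12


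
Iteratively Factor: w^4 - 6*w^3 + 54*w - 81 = (w + 3)*(w^3 - 9*w^2 + 27*w - 27) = (w - 3)*(w + 3)*(w^2 - 6*w + 9) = (w - 3)^2*(w + 3)*(w - 3)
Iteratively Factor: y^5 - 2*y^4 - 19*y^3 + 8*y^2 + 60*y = (y)*(y^4 - 2*y^3 - 19*y^2 + 8*y + 60) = y*(y - 5)*(y^3 + 3*y^2 - 4*y - 12) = y*(y - 5)*(y + 2)*(y^2 + y - 6) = y*(y - 5)*(y + 2)*(y + 3)*(y - 2)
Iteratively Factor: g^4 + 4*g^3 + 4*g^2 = (g)*(g^3 + 4*g^2 + 4*g) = g*(g + 2)*(g^2 + 2*g) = g^2*(g + 2)*(g + 2)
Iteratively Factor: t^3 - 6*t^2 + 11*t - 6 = (t - 3)*(t^2 - 3*t + 2) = (t - 3)*(t - 1)*(t - 2)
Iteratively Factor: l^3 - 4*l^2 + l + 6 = (l - 3)*(l^2 - l - 2) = (l - 3)*(l - 2)*(l + 1)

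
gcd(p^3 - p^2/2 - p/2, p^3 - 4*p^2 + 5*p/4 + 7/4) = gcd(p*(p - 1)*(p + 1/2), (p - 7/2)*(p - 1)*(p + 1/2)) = p^2 - p/2 - 1/2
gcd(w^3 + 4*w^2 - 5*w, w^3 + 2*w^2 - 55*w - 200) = w + 5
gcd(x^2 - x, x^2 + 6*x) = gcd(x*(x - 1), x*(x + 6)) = x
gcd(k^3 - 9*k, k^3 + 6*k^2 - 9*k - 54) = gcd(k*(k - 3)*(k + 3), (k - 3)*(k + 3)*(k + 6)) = k^2 - 9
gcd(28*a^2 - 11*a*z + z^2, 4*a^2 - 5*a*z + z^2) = -4*a + z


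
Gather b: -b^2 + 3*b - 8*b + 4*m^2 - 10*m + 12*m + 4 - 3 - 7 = -b^2 - 5*b + 4*m^2 + 2*m - 6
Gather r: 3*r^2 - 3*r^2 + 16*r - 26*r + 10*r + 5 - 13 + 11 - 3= 0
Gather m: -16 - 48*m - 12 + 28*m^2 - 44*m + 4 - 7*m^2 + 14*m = 21*m^2 - 78*m - 24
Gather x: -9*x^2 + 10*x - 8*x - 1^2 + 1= -9*x^2 + 2*x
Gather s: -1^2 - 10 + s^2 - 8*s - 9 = s^2 - 8*s - 20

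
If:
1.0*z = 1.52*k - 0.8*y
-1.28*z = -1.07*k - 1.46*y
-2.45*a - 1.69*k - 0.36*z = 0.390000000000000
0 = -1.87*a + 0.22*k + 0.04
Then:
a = -0.00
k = -0.18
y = -0.06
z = -0.23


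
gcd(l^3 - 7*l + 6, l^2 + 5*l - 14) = l - 2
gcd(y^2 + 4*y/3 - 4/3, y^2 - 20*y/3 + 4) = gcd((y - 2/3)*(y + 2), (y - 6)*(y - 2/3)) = y - 2/3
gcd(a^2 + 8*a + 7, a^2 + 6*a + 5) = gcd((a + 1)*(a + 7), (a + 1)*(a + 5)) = a + 1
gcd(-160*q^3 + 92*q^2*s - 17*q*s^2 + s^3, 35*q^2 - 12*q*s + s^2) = 5*q - s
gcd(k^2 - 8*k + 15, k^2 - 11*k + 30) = k - 5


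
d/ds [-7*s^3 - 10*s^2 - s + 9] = -21*s^2 - 20*s - 1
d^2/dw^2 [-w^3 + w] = -6*w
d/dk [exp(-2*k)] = -2*exp(-2*k)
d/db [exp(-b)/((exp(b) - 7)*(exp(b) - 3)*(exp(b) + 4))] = 2*(-2*exp(3*b) + 9*exp(2*b) + 19*exp(b) - 42)*exp(-b)/(exp(6*b) - 12*exp(5*b) - 2*exp(4*b) + 396*exp(3*b) - 647*exp(2*b) - 3192*exp(b) + 7056)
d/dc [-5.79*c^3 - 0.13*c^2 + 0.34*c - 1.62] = -17.37*c^2 - 0.26*c + 0.34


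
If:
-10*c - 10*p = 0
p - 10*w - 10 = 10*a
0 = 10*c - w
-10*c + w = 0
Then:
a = -101*w/100 - 1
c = w/10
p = -w/10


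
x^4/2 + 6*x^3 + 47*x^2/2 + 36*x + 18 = (x/2 + 1)*(x + 1)*(x + 3)*(x + 6)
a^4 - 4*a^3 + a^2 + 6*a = a*(a - 3)*(a - 2)*(a + 1)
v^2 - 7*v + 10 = (v - 5)*(v - 2)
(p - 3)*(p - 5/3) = p^2 - 14*p/3 + 5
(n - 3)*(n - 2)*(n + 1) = n^3 - 4*n^2 + n + 6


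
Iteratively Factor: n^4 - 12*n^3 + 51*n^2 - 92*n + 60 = (n - 2)*(n^3 - 10*n^2 + 31*n - 30) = (n - 2)^2*(n^2 - 8*n + 15) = (n - 3)*(n - 2)^2*(n - 5)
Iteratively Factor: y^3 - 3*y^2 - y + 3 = (y - 1)*(y^2 - 2*y - 3) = (y - 1)*(y + 1)*(y - 3)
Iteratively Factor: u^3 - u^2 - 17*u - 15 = (u + 3)*(u^2 - 4*u - 5) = (u - 5)*(u + 3)*(u + 1)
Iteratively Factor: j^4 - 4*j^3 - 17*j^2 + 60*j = (j - 3)*(j^3 - j^2 - 20*j) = (j - 5)*(j - 3)*(j^2 + 4*j) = (j - 5)*(j - 3)*(j + 4)*(j)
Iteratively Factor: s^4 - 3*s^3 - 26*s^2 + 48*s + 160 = (s - 4)*(s^3 + s^2 - 22*s - 40) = (s - 4)*(s + 4)*(s^2 - 3*s - 10) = (s - 4)*(s + 2)*(s + 4)*(s - 5)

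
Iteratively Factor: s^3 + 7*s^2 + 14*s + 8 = (s + 4)*(s^2 + 3*s + 2) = (s + 2)*(s + 4)*(s + 1)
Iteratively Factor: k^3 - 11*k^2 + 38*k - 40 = (k - 5)*(k^2 - 6*k + 8) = (k - 5)*(k - 2)*(k - 4)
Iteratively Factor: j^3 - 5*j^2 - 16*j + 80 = (j - 4)*(j^2 - j - 20) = (j - 5)*(j - 4)*(j + 4)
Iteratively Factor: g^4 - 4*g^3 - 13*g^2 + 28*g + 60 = (g + 2)*(g^3 - 6*g^2 - g + 30) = (g - 5)*(g + 2)*(g^2 - g - 6) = (g - 5)*(g - 3)*(g + 2)*(g + 2)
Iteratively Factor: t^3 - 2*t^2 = (t - 2)*(t^2) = t*(t - 2)*(t)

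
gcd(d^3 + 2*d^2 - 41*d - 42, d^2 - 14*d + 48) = d - 6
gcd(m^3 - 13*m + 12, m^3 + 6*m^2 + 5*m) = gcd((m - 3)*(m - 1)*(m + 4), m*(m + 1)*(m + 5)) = 1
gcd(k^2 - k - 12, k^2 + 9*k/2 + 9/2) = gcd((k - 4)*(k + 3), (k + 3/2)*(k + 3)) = k + 3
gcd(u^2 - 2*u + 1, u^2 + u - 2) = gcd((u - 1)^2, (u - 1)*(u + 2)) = u - 1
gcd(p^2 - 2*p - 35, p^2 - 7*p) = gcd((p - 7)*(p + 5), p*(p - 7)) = p - 7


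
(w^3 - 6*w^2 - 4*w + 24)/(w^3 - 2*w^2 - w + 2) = (w^2 - 4*w - 12)/(w^2 - 1)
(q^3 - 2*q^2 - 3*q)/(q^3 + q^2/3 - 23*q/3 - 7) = 3*q/(3*q + 7)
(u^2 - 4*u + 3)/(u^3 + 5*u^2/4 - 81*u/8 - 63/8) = 8*(u - 1)/(8*u^2 + 34*u + 21)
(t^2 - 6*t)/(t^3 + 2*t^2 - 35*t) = (t - 6)/(t^2 + 2*t - 35)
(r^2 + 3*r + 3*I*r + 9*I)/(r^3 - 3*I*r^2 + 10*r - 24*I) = (r + 3)/(r^2 - 6*I*r - 8)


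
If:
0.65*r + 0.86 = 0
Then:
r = -1.32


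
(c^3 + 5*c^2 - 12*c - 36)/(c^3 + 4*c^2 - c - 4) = (c^3 + 5*c^2 - 12*c - 36)/(c^3 + 4*c^2 - c - 4)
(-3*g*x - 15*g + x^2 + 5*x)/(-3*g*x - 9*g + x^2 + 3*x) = (x + 5)/(x + 3)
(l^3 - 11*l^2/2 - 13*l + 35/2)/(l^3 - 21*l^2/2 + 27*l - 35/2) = (2*l + 5)/(2*l - 5)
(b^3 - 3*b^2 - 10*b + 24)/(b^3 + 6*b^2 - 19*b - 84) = (b - 2)/(b + 7)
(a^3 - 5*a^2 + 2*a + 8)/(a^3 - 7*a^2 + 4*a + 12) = (a - 4)/(a - 6)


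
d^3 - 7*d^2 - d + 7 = (d - 7)*(d - 1)*(d + 1)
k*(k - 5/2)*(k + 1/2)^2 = k^4 - 3*k^3/2 - 9*k^2/4 - 5*k/8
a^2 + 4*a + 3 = (a + 1)*(a + 3)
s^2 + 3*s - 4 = (s - 1)*(s + 4)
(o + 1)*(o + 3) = o^2 + 4*o + 3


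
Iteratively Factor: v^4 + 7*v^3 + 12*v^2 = (v)*(v^3 + 7*v^2 + 12*v) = v*(v + 3)*(v^2 + 4*v) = v^2*(v + 3)*(v + 4)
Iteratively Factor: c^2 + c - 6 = (c + 3)*(c - 2)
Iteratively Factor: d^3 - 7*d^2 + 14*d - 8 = (d - 4)*(d^2 - 3*d + 2) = (d - 4)*(d - 1)*(d - 2)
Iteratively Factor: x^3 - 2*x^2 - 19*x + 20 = (x - 5)*(x^2 + 3*x - 4) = (x - 5)*(x - 1)*(x + 4)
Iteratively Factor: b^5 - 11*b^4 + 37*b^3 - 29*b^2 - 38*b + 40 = (b + 1)*(b^4 - 12*b^3 + 49*b^2 - 78*b + 40) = (b - 4)*(b + 1)*(b^3 - 8*b^2 + 17*b - 10) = (b - 4)*(b - 2)*(b + 1)*(b^2 - 6*b + 5) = (b - 5)*(b - 4)*(b - 2)*(b + 1)*(b - 1)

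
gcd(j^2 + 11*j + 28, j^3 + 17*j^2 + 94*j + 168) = j^2 + 11*j + 28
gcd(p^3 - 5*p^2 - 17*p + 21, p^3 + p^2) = 1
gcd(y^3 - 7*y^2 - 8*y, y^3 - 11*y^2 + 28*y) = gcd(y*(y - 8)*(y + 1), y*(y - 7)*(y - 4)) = y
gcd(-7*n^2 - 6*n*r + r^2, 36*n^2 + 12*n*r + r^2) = 1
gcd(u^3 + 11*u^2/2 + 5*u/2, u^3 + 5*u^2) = u^2 + 5*u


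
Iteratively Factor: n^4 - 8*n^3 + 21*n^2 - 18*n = (n - 3)*(n^3 - 5*n^2 + 6*n) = (n - 3)*(n - 2)*(n^2 - 3*n) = n*(n - 3)*(n - 2)*(n - 3)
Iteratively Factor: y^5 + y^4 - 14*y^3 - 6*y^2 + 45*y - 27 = (y + 3)*(y^4 - 2*y^3 - 8*y^2 + 18*y - 9) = (y - 3)*(y + 3)*(y^3 + y^2 - 5*y + 3) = (y - 3)*(y - 1)*(y + 3)*(y^2 + 2*y - 3) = (y - 3)*(y - 1)*(y + 3)^2*(y - 1)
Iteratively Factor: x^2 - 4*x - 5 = (x + 1)*(x - 5)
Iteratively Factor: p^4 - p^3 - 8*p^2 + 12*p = (p + 3)*(p^3 - 4*p^2 + 4*p) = (p - 2)*(p + 3)*(p^2 - 2*p) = (p - 2)^2*(p + 3)*(p)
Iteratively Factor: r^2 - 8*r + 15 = (r - 3)*(r - 5)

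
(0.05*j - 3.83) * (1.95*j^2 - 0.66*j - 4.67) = 0.0975*j^3 - 7.5015*j^2 + 2.2943*j + 17.8861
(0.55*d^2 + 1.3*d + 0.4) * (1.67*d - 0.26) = 0.9185*d^3 + 2.028*d^2 + 0.33*d - 0.104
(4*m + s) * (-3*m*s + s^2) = -12*m^2*s + m*s^2 + s^3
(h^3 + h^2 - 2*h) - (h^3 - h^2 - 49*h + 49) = 2*h^2 + 47*h - 49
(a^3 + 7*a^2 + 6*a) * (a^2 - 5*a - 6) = a^5 + 2*a^4 - 35*a^3 - 72*a^2 - 36*a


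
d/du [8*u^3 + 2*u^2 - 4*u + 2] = 24*u^2 + 4*u - 4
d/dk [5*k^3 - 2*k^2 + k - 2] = 15*k^2 - 4*k + 1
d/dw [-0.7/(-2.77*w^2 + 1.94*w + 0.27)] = (1.358 - 3.878*w)/(-2.77*w^2 + 1.94*w + 0.27)^2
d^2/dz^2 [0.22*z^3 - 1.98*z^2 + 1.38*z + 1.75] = 1.32*z - 3.96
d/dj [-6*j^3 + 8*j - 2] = 8 - 18*j^2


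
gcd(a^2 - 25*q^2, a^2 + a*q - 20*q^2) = a + 5*q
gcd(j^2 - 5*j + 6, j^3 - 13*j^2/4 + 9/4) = j - 3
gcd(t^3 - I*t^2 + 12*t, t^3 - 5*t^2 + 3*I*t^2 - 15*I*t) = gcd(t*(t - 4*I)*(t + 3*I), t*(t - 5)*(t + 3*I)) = t^2 + 3*I*t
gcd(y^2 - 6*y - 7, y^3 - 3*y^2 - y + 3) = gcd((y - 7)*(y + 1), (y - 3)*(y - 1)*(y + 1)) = y + 1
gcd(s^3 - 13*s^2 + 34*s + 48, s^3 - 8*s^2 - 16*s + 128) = s - 8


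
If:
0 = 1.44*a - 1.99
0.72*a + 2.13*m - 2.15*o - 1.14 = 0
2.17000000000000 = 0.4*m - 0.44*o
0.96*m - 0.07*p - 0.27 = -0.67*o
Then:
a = 1.38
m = -59.61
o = -59.12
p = -1387.20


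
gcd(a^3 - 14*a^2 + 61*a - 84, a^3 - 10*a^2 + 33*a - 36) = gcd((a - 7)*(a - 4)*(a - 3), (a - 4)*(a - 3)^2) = a^2 - 7*a + 12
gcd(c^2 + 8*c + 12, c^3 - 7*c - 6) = c + 2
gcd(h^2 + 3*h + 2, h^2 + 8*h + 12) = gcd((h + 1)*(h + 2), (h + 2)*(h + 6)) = h + 2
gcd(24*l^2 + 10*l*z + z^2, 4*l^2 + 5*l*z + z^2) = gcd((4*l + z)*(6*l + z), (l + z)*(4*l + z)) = 4*l + z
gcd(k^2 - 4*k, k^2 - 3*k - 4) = k - 4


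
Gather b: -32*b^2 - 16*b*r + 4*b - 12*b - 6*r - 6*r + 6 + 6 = -32*b^2 + b*(-16*r - 8) - 12*r + 12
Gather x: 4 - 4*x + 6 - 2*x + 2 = 12 - 6*x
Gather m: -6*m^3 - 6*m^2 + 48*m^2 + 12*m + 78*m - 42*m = -6*m^3 + 42*m^2 + 48*m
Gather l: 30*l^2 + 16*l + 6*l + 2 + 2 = 30*l^2 + 22*l + 4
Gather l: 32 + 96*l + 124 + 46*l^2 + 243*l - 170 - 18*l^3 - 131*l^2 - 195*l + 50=-18*l^3 - 85*l^2 + 144*l + 36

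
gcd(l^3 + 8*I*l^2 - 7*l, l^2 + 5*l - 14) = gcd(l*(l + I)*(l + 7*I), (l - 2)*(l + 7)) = 1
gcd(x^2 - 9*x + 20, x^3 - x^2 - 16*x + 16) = x - 4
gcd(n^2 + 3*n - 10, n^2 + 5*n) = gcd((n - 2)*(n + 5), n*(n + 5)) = n + 5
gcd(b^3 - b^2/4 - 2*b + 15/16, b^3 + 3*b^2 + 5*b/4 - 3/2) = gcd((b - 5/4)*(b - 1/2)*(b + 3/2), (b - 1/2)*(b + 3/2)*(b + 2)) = b^2 + b - 3/4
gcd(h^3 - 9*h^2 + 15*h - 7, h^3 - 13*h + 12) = h - 1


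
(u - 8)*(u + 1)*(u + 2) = u^3 - 5*u^2 - 22*u - 16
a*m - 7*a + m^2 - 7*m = (a + m)*(m - 7)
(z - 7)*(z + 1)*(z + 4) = z^3 - 2*z^2 - 31*z - 28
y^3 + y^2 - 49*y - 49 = (y - 7)*(y + 1)*(y + 7)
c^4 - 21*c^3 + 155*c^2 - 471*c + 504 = (c - 8)*(c - 7)*(c - 3)^2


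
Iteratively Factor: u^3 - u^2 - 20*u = (u + 4)*(u^2 - 5*u) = u*(u + 4)*(u - 5)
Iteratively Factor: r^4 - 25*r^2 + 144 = (r + 3)*(r^3 - 3*r^2 - 16*r + 48) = (r - 3)*(r + 3)*(r^2 - 16) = (r - 3)*(r + 3)*(r + 4)*(r - 4)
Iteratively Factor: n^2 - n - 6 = (n - 3)*(n + 2)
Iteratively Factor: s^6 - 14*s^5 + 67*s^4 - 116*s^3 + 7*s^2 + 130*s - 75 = (s - 5)*(s^5 - 9*s^4 + 22*s^3 - 6*s^2 - 23*s + 15) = (s - 5)*(s - 1)*(s^4 - 8*s^3 + 14*s^2 + 8*s - 15) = (s - 5)*(s - 1)*(s + 1)*(s^3 - 9*s^2 + 23*s - 15) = (s - 5)*(s - 1)^2*(s + 1)*(s^2 - 8*s + 15) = (s - 5)*(s - 3)*(s - 1)^2*(s + 1)*(s - 5)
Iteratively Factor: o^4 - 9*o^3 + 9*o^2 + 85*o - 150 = (o + 3)*(o^3 - 12*o^2 + 45*o - 50) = (o - 2)*(o + 3)*(o^2 - 10*o + 25) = (o - 5)*(o - 2)*(o + 3)*(o - 5)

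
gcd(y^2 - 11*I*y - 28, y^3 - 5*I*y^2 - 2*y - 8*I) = y - 4*I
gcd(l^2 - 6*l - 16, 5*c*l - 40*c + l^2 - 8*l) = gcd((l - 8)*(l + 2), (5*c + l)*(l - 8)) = l - 8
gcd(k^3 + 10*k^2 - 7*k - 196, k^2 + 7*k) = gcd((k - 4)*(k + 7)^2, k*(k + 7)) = k + 7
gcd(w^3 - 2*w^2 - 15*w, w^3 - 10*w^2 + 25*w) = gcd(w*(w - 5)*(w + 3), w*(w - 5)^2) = w^2 - 5*w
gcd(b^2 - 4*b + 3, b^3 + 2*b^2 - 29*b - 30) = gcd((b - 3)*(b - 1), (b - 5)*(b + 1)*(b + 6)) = 1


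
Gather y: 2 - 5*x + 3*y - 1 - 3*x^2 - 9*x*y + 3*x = -3*x^2 - 2*x + y*(3 - 9*x) + 1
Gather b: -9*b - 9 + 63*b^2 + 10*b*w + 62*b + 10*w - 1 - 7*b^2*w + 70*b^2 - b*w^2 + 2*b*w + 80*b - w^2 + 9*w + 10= b^2*(133 - 7*w) + b*(-w^2 + 12*w + 133) - w^2 + 19*w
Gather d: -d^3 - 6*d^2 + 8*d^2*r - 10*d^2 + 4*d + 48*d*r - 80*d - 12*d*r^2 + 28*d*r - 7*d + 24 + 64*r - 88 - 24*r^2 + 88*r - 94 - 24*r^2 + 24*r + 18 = -d^3 + d^2*(8*r - 16) + d*(-12*r^2 + 76*r - 83) - 48*r^2 + 176*r - 140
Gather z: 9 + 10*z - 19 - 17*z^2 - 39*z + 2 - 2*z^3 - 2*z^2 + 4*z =-2*z^3 - 19*z^2 - 25*z - 8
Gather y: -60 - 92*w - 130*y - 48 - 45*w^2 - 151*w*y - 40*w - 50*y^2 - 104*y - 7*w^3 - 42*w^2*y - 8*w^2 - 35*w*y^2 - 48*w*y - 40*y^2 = -7*w^3 - 53*w^2 - 132*w + y^2*(-35*w - 90) + y*(-42*w^2 - 199*w - 234) - 108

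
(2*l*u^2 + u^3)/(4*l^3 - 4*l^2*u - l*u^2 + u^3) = u^2/(2*l^2 - 3*l*u + u^2)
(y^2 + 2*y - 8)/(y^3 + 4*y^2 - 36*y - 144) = (y - 2)/(y^2 - 36)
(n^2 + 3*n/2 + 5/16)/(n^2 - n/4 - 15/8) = (4*n + 1)/(2*(2*n - 3))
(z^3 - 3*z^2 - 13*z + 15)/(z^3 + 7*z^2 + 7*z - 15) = (z - 5)/(z + 5)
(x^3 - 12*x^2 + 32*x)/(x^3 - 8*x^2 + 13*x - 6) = x*(x^2 - 12*x + 32)/(x^3 - 8*x^2 + 13*x - 6)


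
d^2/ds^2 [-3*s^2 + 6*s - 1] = -6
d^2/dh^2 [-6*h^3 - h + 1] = -36*h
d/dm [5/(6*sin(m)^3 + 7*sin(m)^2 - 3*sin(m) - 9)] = 5*(-18*sin(m)^2 - 14*sin(m) + 3)*cos(m)/(6*sin(m)^3 + 7*sin(m)^2 - 3*sin(m) - 9)^2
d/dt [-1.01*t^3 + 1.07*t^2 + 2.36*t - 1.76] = -3.03*t^2 + 2.14*t + 2.36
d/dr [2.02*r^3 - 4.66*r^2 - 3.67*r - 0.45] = 6.06*r^2 - 9.32*r - 3.67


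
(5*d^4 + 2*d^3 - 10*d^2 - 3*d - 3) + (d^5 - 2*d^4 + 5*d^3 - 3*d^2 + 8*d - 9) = d^5 + 3*d^4 + 7*d^3 - 13*d^2 + 5*d - 12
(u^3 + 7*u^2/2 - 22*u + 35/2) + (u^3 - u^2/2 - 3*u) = 2*u^3 + 3*u^2 - 25*u + 35/2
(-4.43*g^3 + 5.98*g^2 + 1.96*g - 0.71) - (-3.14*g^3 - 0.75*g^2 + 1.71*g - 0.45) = -1.29*g^3 + 6.73*g^2 + 0.25*g - 0.26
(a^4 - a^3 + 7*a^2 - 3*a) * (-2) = -2*a^4 + 2*a^3 - 14*a^2 + 6*a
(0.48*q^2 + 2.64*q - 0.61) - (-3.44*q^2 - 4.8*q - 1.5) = 3.92*q^2 + 7.44*q + 0.89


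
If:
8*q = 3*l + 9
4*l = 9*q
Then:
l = 81/5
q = 36/5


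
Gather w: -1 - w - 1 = -w - 2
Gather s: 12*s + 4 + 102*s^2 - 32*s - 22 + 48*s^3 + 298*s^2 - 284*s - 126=48*s^3 + 400*s^2 - 304*s - 144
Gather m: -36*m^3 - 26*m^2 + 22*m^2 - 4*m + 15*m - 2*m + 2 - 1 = -36*m^3 - 4*m^2 + 9*m + 1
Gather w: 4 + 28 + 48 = 80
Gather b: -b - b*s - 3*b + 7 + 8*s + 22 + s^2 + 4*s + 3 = b*(-s - 4) + s^2 + 12*s + 32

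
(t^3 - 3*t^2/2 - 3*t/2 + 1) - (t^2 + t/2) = t^3 - 5*t^2/2 - 2*t + 1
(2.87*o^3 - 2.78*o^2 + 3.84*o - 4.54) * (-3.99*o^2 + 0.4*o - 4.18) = -11.4513*o^5 + 12.2402*o^4 - 28.4302*o^3 + 31.271*o^2 - 17.8672*o + 18.9772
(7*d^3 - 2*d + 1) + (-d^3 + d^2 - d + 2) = 6*d^3 + d^2 - 3*d + 3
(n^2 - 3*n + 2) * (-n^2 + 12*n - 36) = -n^4 + 15*n^3 - 74*n^2 + 132*n - 72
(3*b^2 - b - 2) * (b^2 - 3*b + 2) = 3*b^4 - 10*b^3 + 7*b^2 + 4*b - 4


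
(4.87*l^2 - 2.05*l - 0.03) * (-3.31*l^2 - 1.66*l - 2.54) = -16.1197*l^4 - 1.2987*l^3 - 8.8675*l^2 + 5.2568*l + 0.0762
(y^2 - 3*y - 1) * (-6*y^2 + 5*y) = -6*y^4 + 23*y^3 - 9*y^2 - 5*y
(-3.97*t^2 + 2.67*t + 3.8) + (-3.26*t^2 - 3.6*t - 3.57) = -7.23*t^2 - 0.93*t + 0.23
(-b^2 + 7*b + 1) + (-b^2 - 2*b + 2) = -2*b^2 + 5*b + 3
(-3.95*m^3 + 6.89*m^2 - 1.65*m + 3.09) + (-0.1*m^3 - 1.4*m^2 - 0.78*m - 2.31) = -4.05*m^3 + 5.49*m^2 - 2.43*m + 0.78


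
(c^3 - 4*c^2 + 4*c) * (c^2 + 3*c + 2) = c^5 - c^4 - 6*c^3 + 4*c^2 + 8*c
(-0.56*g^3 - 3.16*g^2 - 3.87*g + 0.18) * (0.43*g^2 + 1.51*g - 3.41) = -0.2408*g^5 - 2.2044*g^4 - 4.5261*g^3 + 5.0093*g^2 + 13.4685*g - 0.6138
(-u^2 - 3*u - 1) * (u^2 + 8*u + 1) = -u^4 - 11*u^3 - 26*u^2 - 11*u - 1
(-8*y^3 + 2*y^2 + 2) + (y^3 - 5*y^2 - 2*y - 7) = -7*y^3 - 3*y^2 - 2*y - 5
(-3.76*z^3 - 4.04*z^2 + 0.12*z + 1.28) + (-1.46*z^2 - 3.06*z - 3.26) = -3.76*z^3 - 5.5*z^2 - 2.94*z - 1.98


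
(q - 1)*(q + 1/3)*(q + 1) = q^3 + q^2/3 - q - 1/3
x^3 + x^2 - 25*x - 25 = (x - 5)*(x + 1)*(x + 5)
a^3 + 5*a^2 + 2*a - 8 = (a - 1)*(a + 2)*(a + 4)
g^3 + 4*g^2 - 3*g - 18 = (g - 2)*(g + 3)^2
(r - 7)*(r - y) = r^2 - r*y - 7*r + 7*y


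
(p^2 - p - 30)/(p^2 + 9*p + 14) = (p^2 - p - 30)/(p^2 + 9*p + 14)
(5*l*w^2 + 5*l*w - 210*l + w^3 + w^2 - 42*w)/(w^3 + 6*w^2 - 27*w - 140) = (5*l*w - 30*l + w^2 - 6*w)/(w^2 - w - 20)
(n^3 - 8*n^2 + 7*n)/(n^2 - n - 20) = n*(-n^2 + 8*n - 7)/(-n^2 + n + 20)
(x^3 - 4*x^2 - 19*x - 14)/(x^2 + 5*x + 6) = (x^2 - 6*x - 7)/(x + 3)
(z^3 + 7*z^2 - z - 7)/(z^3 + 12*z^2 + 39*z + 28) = (z - 1)/(z + 4)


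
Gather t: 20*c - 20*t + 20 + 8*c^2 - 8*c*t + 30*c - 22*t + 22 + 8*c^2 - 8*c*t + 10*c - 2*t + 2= 16*c^2 + 60*c + t*(-16*c - 44) + 44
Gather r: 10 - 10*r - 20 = -10*r - 10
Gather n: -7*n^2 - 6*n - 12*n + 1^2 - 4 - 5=-7*n^2 - 18*n - 8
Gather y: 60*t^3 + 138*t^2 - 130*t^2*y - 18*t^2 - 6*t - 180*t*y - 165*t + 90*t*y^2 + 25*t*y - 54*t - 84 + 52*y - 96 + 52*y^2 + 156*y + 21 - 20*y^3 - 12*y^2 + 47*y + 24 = 60*t^3 + 120*t^2 - 225*t - 20*y^3 + y^2*(90*t + 40) + y*(-130*t^2 - 155*t + 255) - 135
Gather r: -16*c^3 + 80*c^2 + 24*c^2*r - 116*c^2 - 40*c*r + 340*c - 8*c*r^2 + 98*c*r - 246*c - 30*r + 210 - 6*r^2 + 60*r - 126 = -16*c^3 - 36*c^2 + 94*c + r^2*(-8*c - 6) + r*(24*c^2 + 58*c + 30) + 84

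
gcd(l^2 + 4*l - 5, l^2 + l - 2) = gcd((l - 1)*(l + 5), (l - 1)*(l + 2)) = l - 1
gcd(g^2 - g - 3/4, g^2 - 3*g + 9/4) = g - 3/2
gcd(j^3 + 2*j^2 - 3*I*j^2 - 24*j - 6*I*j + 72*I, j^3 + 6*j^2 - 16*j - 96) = j^2 + 2*j - 24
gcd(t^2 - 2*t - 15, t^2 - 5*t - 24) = t + 3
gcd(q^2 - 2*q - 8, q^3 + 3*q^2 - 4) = q + 2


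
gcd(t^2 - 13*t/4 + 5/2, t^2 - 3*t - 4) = 1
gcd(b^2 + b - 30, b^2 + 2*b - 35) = b - 5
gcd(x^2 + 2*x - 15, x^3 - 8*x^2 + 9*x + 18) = x - 3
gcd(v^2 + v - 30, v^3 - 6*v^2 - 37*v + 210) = v^2 + v - 30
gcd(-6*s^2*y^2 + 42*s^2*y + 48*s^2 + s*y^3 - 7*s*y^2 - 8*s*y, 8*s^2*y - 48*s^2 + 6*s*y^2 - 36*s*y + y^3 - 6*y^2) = 1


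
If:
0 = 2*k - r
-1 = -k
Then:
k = 1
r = 2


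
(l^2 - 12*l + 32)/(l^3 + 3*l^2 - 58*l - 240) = (l - 4)/(l^2 + 11*l + 30)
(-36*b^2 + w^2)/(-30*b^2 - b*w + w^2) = (6*b + w)/(5*b + w)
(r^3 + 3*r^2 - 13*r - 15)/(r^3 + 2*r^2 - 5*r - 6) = (r^2 + 2*r - 15)/(r^2 + r - 6)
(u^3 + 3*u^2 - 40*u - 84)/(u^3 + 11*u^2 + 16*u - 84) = (u^2 - 4*u - 12)/(u^2 + 4*u - 12)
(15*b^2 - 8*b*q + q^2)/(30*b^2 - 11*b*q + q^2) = (-3*b + q)/(-6*b + q)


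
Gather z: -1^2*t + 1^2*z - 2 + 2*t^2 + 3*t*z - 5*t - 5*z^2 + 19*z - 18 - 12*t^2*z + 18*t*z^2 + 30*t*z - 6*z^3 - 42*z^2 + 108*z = 2*t^2 - 6*t - 6*z^3 + z^2*(18*t - 47) + z*(-12*t^2 + 33*t + 128) - 20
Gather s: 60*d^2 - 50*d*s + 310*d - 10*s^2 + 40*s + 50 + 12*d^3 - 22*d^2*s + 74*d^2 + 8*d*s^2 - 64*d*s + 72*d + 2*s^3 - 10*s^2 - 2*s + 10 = 12*d^3 + 134*d^2 + 382*d + 2*s^3 + s^2*(8*d - 20) + s*(-22*d^2 - 114*d + 38) + 60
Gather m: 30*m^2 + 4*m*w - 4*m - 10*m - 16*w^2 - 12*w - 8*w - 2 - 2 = 30*m^2 + m*(4*w - 14) - 16*w^2 - 20*w - 4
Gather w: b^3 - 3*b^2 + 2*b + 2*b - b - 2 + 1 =b^3 - 3*b^2 + 3*b - 1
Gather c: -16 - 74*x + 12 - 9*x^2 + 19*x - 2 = -9*x^2 - 55*x - 6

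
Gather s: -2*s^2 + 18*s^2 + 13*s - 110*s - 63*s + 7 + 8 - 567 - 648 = 16*s^2 - 160*s - 1200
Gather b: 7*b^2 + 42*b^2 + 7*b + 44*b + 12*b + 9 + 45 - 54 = 49*b^2 + 63*b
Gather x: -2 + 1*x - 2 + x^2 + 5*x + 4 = x^2 + 6*x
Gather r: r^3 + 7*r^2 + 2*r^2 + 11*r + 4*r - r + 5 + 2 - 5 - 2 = r^3 + 9*r^2 + 14*r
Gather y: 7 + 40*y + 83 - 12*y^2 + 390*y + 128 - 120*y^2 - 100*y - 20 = -132*y^2 + 330*y + 198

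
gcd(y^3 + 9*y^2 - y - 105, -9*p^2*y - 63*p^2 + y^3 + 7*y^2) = y + 7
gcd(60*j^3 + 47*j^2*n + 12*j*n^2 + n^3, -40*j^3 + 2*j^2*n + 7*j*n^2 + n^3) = 20*j^2 + 9*j*n + n^2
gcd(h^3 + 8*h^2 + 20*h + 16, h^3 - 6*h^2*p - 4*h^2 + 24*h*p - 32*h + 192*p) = h + 4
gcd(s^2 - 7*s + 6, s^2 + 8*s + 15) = 1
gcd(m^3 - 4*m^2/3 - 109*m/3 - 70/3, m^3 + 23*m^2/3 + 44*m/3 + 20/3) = m^2 + 17*m/3 + 10/3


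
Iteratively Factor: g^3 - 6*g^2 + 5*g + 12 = (g + 1)*(g^2 - 7*g + 12) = (g - 4)*(g + 1)*(g - 3)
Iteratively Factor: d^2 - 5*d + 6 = (d - 2)*(d - 3)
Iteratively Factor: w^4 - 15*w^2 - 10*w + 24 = (w - 1)*(w^3 + w^2 - 14*w - 24) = (w - 1)*(w + 3)*(w^2 - 2*w - 8) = (w - 1)*(w + 2)*(w + 3)*(w - 4)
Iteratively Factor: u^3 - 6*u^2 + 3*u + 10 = (u - 2)*(u^2 - 4*u - 5) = (u - 5)*(u - 2)*(u + 1)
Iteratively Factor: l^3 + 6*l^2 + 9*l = (l)*(l^2 + 6*l + 9) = l*(l + 3)*(l + 3)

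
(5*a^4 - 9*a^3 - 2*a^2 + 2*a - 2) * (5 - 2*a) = -10*a^5 + 43*a^4 - 41*a^3 - 14*a^2 + 14*a - 10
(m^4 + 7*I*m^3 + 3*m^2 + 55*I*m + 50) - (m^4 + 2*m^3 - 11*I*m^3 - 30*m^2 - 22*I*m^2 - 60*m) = -2*m^3 + 18*I*m^3 + 33*m^2 + 22*I*m^2 + 60*m + 55*I*m + 50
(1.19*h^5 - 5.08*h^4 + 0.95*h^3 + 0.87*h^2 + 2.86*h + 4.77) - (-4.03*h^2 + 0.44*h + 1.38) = 1.19*h^5 - 5.08*h^4 + 0.95*h^3 + 4.9*h^2 + 2.42*h + 3.39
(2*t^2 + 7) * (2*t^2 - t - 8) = 4*t^4 - 2*t^3 - 2*t^2 - 7*t - 56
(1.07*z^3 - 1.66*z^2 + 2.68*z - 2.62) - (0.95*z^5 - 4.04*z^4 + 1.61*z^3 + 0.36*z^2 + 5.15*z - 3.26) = -0.95*z^5 + 4.04*z^4 - 0.54*z^3 - 2.02*z^2 - 2.47*z + 0.64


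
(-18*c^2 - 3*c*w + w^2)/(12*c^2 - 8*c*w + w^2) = (3*c + w)/(-2*c + w)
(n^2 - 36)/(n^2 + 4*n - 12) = (n - 6)/(n - 2)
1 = 1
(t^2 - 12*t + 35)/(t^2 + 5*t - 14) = (t^2 - 12*t + 35)/(t^2 + 5*t - 14)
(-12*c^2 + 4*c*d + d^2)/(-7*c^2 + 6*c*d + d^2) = (-12*c^2 + 4*c*d + d^2)/(-7*c^2 + 6*c*d + d^2)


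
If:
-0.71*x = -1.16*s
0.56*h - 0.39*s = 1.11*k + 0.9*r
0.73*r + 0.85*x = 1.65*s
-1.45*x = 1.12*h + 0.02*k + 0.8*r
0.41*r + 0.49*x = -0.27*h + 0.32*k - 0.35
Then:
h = 0.91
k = 0.71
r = -0.14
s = -0.39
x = -0.64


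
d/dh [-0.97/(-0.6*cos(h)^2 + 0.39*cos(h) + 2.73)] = (1.164*cos(h) - 0.3783)*sin(h)/(-0.6*cos(h)^2 + 0.39*cos(h) + 2.73)^2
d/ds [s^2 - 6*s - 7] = 2*s - 6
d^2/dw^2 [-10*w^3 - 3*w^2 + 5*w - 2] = -60*w - 6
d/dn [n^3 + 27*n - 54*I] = 3*n^2 + 27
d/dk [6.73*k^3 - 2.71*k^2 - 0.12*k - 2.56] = 20.19*k^2 - 5.42*k - 0.12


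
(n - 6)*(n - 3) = n^2 - 9*n + 18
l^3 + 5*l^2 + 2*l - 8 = (l - 1)*(l + 2)*(l + 4)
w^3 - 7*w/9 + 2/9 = (w - 2/3)*(w - 1/3)*(w + 1)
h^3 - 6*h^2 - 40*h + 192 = (h - 8)*(h - 4)*(h + 6)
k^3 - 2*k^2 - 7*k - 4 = (k - 4)*(k + 1)^2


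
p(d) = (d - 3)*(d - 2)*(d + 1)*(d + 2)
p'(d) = (d - 3)*(d - 2)*(d + 1) + (d - 3)*(d - 2)*(d + 2) + (d - 3)*(d + 1)*(d + 2) + (d - 2)*(d + 1)*(d + 2)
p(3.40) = 13.31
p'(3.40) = 48.26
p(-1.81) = -2.82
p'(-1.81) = -10.04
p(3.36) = 11.44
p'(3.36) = 44.95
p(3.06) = 1.31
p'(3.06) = 23.59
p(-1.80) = -2.92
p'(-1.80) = -9.57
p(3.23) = 6.26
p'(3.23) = 34.98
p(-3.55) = 143.68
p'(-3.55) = -196.87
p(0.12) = 12.86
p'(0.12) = 6.24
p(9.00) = 4620.00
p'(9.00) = 2312.00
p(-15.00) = 55692.00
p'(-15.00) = -14632.00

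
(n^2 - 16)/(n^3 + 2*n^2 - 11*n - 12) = (n - 4)/(n^2 - 2*n - 3)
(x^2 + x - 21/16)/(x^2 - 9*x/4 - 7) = (x - 3/4)/(x - 4)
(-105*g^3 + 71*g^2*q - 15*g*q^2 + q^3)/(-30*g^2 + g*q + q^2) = (21*g^2 - 10*g*q + q^2)/(6*g + q)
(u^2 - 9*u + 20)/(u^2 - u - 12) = (u - 5)/(u + 3)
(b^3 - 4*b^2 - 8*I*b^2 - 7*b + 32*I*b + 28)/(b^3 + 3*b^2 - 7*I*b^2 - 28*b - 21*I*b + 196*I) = (b - I)/(b + 7)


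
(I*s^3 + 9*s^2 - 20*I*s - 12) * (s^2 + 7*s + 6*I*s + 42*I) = I*s^5 + 3*s^4 + 7*I*s^4 + 21*s^3 + 34*I*s^3 + 108*s^2 + 238*I*s^2 + 756*s - 72*I*s - 504*I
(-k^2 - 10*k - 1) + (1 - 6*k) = -k^2 - 16*k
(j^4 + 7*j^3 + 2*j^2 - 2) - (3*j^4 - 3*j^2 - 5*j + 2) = -2*j^4 + 7*j^3 + 5*j^2 + 5*j - 4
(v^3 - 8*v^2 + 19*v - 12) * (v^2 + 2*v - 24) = v^5 - 6*v^4 - 21*v^3 + 218*v^2 - 480*v + 288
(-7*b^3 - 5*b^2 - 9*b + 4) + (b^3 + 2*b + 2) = -6*b^3 - 5*b^2 - 7*b + 6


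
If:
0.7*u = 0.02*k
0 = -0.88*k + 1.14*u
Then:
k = 0.00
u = 0.00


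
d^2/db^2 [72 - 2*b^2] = -4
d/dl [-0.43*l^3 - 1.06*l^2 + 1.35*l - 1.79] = -1.29*l^2 - 2.12*l + 1.35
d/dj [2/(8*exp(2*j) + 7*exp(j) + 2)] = (-32*exp(j) - 14)*exp(j)/(8*exp(2*j) + 7*exp(j) + 2)^2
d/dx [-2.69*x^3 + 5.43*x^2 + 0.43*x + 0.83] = -8.07*x^2 + 10.86*x + 0.43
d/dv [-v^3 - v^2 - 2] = v*(-3*v - 2)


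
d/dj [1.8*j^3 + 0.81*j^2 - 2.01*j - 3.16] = 5.4*j^2 + 1.62*j - 2.01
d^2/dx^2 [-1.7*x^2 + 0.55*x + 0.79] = -3.40000000000000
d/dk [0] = 0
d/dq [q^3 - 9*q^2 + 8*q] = 3*q^2 - 18*q + 8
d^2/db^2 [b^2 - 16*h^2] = 2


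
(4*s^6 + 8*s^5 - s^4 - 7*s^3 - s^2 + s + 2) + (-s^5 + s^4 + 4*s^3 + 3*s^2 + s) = 4*s^6 + 7*s^5 - 3*s^3 + 2*s^2 + 2*s + 2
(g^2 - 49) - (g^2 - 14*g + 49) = 14*g - 98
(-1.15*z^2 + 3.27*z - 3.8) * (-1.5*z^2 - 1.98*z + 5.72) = 1.725*z^4 - 2.628*z^3 - 7.3526*z^2 + 26.2284*z - 21.736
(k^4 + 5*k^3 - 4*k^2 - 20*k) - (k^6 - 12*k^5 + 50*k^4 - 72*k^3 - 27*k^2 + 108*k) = -k^6 + 12*k^5 - 49*k^4 + 77*k^3 + 23*k^2 - 128*k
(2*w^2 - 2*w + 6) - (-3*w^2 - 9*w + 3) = 5*w^2 + 7*w + 3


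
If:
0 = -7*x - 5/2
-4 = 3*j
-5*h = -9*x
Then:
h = -9/14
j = -4/3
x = -5/14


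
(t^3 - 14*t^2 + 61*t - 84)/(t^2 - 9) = (t^2 - 11*t + 28)/(t + 3)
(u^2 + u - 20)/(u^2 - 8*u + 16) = (u + 5)/(u - 4)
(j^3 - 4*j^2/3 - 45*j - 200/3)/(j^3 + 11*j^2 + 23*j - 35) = (3*j^2 - 19*j - 40)/(3*(j^2 + 6*j - 7))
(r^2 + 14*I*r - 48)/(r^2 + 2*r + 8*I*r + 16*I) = (r + 6*I)/(r + 2)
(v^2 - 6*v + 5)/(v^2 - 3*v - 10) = (v - 1)/(v + 2)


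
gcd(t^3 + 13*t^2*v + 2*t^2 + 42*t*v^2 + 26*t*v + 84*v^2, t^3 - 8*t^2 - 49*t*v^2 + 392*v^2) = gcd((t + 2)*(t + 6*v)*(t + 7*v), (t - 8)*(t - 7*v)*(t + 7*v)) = t + 7*v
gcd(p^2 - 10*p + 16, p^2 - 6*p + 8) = p - 2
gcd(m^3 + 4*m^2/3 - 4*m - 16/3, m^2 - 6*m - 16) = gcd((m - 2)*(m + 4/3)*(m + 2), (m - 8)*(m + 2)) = m + 2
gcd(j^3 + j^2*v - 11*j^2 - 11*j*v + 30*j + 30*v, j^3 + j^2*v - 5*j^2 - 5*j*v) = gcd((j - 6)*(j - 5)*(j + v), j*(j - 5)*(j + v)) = j^2 + j*v - 5*j - 5*v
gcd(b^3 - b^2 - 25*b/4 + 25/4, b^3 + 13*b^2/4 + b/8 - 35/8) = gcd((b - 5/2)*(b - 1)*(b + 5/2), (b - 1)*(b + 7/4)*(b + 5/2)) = b^2 + 3*b/2 - 5/2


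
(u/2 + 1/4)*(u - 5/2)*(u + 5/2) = u^3/2 + u^2/4 - 25*u/8 - 25/16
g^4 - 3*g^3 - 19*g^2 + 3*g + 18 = (g - 6)*(g - 1)*(g + 1)*(g + 3)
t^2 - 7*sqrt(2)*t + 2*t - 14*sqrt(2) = (t + 2)*(t - 7*sqrt(2))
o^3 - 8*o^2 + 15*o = o*(o - 5)*(o - 3)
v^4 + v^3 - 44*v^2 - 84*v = v*(v - 7)*(v + 2)*(v + 6)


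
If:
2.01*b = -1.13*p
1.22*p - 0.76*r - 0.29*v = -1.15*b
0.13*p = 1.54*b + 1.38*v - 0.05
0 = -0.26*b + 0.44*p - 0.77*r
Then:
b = 0.03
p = -0.05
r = -0.04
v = 0.00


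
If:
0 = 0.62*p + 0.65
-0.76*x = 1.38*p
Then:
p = -1.05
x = 1.90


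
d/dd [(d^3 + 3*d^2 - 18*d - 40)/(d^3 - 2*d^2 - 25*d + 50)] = (-5*d^2 + 36*d - 76)/(d^4 - 14*d^3 + 69*d^2 - 140*d + 100)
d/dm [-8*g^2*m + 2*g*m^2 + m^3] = -8*g^2 + 4*g*m + 3*m^2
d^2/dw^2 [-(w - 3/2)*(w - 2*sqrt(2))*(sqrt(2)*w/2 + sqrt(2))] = -3*sqrt(2)*w - sqrt(2)/2 + 4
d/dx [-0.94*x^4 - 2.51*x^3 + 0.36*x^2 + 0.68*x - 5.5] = -3.76*x^3 - 7.53*x^2 + 0.72*x + 0.68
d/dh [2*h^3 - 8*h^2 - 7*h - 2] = 6*h^2 - 16*h - 7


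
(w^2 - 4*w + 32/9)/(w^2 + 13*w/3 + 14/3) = (9*w^2 - 36*w + 32)/(3*(3*w^2 + 13*w + 14))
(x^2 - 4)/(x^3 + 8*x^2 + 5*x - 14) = (x - 2)/(x^2 + 6*x - 7)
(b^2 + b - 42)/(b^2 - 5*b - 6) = (b + 7)/(b + 1)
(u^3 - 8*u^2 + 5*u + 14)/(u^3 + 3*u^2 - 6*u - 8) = (u - 7)/(u + 4)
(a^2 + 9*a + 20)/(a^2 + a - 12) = (a + 5)/(a - 3)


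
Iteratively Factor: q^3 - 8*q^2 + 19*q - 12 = (q - 1)*(q^2 - 7*q + 12) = (q - 4)*(q - 1)*(q - 3)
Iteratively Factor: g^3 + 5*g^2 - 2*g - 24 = (g + 3)*(g^2 + 2*g - 8) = (g + 3)*(g + 4)*(g - 2)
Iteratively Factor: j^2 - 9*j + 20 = (j - 5)*(j - 4)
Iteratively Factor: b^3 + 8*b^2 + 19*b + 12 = (b + 3)*(b^2 + 5*b + 4) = (b + 1)*(b + 3)*(b + 4)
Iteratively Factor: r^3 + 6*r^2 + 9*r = (r)*(r^2 + 6*r + 9) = r*(r + 3)*(r + 3)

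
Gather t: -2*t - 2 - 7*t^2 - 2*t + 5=-7*t^2 - 4*t + 3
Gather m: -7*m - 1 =-7*m - 1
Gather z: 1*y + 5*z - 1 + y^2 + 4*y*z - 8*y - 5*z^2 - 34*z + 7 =y^2 - 7*y - 5*z^2 + z*(4*y - 29) + 6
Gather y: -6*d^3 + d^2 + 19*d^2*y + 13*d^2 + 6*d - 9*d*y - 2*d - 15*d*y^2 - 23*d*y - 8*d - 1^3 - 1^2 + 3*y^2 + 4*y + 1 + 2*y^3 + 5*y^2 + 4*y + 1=-6*d^3 + 14*d^2 - 4*d + 2*y^3 + y^2*(8 - 15*d) + y*(19*d^2 - 32*d + 8)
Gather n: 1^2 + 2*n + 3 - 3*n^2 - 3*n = -3*n^2 - n + 4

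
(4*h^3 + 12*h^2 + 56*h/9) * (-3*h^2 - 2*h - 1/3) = -12*h^5 - 44*h^4 - 44*h^3 - 148*h^2/9 - 56*h/27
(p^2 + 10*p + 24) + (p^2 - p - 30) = 2*p^2 + 9*p - 6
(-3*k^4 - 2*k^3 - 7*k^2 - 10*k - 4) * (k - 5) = -3*k^5 + 13*k^4 + 3*k^3 + 25*k^2 + 46*k + 20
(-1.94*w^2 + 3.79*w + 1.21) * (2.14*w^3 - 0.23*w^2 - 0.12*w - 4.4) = -4.1516*w^5 + 8.5568*w^4 + 1.9505*w^3 + 7.8029*w^2 - 16.8212*w - 5.324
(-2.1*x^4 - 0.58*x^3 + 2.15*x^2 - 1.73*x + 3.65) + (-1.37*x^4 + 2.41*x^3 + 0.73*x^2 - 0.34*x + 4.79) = -3.47*x^4 + 1.83*x^3 + 2.88*x^2 - 2.07*x + 8.44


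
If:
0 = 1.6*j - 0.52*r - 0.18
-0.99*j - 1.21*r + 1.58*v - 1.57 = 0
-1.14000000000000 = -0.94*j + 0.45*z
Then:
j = 0.478723404255319*z + 1.21276595744681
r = 1.47299509001637*z + 3.38543371522095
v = 1.42801280324846*z + 4.34621081853778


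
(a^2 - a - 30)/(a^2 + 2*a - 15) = (a - 6)/(a - 3)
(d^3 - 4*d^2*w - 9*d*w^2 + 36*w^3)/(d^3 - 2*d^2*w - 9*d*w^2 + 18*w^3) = (-d + 4*w)/(-d + 2*w)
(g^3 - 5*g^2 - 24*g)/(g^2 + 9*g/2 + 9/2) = 2*g*(g - 8)/(2*g + 3)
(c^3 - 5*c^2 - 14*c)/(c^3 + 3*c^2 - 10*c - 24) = c*(c - 7)/(c^2 + c - 12)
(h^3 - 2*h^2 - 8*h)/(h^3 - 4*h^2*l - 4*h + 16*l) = h*(h - 4)/(h^2 - 4*h*l - 2*h + 8*l)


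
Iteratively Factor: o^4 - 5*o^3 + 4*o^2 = (o - 1)*(o^3 - 4*o^2) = (o - 4)*(o - 1)*(o^2) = o*(o - 4)*(o - 1)*(o)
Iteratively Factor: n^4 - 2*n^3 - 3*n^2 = (n)*(n^3 - 2*n^2 - 3*n) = n^2*(n^2 - 2*n - 3) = n^2*(n - 3)*(n + 1)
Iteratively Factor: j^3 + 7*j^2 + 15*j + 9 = (j + 1)*(j^2 + 6*j + 9) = (j + 1)*(j + 3)*(j + 3)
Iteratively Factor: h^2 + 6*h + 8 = (h + 4)*(h + 2)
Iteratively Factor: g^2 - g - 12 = (g - 4)*(g + 3)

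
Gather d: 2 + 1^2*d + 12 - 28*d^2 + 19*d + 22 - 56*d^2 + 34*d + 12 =-84*d^2 + 54*d + 48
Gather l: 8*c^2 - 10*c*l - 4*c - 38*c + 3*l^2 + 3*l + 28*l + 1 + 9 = 8*c^2 - 42*c + 3*l^2 + l*(31 - 10*c) + 10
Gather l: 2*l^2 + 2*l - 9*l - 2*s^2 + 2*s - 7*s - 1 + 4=2*l^2 - 7*l - 2*s^2 - 5*s + 3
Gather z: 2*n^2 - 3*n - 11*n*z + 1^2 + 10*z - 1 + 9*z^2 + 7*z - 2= 2*n^2 - 3*n + 9*z^2 + z*(17 - 11*n) - 2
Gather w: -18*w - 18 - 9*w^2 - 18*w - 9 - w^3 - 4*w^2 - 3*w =-w^3 - 13*w^2 - 39*w - 27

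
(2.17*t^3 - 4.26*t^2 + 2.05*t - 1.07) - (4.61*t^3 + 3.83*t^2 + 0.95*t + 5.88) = -2.44*t^3 - 8.09*t^2 + 1.1*t - 6.95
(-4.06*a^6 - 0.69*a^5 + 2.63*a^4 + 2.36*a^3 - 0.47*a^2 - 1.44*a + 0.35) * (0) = 0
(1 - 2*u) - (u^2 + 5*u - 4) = -u^2 - 7*u + 5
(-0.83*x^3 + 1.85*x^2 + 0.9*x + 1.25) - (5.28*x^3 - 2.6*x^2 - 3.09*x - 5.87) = -6.11*x^3 + 4.45*x^2 + 3.99*x + 7.12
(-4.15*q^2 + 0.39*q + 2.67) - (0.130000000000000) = -4.15*q^2 + 0.39*q + 2.54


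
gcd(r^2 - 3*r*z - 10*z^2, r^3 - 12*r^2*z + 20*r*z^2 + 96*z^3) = r + 2*z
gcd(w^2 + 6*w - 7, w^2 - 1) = w - 1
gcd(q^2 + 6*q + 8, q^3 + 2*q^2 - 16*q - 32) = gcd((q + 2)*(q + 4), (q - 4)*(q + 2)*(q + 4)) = q^2 + 6*q + 8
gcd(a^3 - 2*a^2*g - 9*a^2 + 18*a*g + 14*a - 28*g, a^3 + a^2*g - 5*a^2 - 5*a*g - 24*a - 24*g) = 1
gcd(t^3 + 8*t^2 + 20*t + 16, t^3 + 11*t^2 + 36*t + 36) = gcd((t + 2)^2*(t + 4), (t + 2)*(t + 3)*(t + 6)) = t + 2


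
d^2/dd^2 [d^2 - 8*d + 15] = 2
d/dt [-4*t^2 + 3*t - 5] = 3 - 8*t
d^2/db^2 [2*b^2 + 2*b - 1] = 4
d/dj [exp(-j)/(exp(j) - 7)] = (7 - 2*exp(j))*exp(-j)/(exp(2*j) - 14*exp(j) + 49)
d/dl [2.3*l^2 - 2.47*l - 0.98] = 4.6*l - 2.47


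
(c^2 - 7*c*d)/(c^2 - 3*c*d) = (c - 7*d)/(c - 3*d)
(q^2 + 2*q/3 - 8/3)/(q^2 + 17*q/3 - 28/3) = (q + 2)/(q + 7)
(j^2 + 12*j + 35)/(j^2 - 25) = (j + 7)/(j - 5)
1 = 1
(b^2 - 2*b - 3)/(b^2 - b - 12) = (-b^2 + 2*b + 3)/(-b^2 + b + 12)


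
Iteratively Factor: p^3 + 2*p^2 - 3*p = (p - 1)*(p^2 + 3*p) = p*(p - 1)*(p + 3)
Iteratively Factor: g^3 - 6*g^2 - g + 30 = (g + 2)*(g^2 - 8*g + 15) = (g - 5)*(g + 2)*(g - 3)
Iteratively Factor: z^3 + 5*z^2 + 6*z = (z)*(z^2 + 5*z + 6) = z*(z + 3)*(z + 2)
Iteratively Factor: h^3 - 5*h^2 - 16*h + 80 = (h - 5)*(h^2 - 16) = (h - 5)*(h + 4)*(h - 4)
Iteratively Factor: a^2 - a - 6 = (a - 3)*(a + 2)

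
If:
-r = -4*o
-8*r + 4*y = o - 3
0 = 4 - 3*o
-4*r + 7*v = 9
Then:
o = 4/3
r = 16/3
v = 13/3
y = 41/4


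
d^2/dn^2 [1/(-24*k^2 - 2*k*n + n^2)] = 2*(-24*k^2 - 2*k*n + n^2 - 4*(k - n)^2)/(24*k^2 + 2*k*n - n^2)^3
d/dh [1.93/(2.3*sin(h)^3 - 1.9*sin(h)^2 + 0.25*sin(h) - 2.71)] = (-13.317*sin(h)^2 + 7.334*sin(h) - 0.4825)*cos(h)/(2.3*sin(h)^3 - 1.9*sin(h)^2 + 0.25*sin(h) - 2.71)^2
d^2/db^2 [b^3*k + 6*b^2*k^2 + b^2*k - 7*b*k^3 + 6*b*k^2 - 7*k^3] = 2*k*(3*b + 6*k + 1)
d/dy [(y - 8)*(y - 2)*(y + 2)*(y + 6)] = 4*y^3 - 6*y^2 - 104*y + 8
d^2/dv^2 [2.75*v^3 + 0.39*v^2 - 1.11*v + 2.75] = 16.5*v + 0.78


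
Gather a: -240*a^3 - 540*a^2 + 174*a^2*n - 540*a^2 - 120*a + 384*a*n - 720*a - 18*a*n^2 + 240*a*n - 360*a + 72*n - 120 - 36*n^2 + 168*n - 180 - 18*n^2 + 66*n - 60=-240*a^3 + a^2*(174*n - 1080) + a*(-18*n^2 + 624*n - 1200) - 54*n^2 + 306*n - 360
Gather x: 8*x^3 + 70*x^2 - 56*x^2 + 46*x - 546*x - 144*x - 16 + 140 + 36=8*x^3 + 14*x^2 - 644*x + 160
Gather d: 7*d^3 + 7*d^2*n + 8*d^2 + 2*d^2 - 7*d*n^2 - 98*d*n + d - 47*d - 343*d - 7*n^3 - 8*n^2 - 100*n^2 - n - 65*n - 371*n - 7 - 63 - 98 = 7*d^3 + d^2*(7*n + 10) + d*(-7*n^2 - 98*n - 389) - 7*n^3 - 108*n^2 - 437*n - 168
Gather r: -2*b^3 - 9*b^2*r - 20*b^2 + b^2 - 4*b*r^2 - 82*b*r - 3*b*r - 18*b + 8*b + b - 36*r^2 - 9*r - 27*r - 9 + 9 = -2*b^3 - 19*b^2 - 9*b + r^2*(-4*b - 36) + r*(-9*b^2 - 85*b - 36)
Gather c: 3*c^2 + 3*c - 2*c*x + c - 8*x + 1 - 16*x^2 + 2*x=3*c^2 + c*(4 - 2*x) - 16*x^2 - 6*x + 1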